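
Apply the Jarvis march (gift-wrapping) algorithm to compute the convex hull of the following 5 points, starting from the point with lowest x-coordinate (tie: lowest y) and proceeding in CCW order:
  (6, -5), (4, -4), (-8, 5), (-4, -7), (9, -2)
Hull (CCW) = [(-8, 5), (-4, -7), (6, -5), (9, -2)]

Jarvis march: at each step, from the current hull vertex p, select the next vertex q as the point such that every other point lies strictly to the left of (or on) the directed line p → q. (Equivalently: for every other point r, the cross product (q − p) × (r − p) ≥ 0.)
Starting point (lowest x, tie lowest y): (-8, 5). Wrap until returning to start. Resulting hull: (-8, 5), (-4, -7), (6, -5), (9, -2).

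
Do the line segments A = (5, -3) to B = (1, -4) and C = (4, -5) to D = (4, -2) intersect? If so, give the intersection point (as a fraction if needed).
Yes; intersection at (4, -13/4) (t = 1/4 on AB, s = 7/12 on CD)

Parametrize AB as A + t(B − A) = (5 + -4 t, -3 + -1 t) and CD as C + s(D − C) = (4 + 0 s, -5 + 3 s). Solve the linear system for (t, s). Determinant = 12 ≠ 0, so a unique intersection of the containing lines exists. Solution: t = 1/4, s = 7/12 — both in [0, 1], so the segments cross. Intersection point: (4, -13/4).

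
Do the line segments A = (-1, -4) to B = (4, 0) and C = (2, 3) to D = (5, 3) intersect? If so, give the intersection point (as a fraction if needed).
No (intersection of containing lines falls outside at least one segment)

Parametrize and solve: t = 7/4, s = 23/12. At least one of these is outside [0, 1], so the segments do not intersect.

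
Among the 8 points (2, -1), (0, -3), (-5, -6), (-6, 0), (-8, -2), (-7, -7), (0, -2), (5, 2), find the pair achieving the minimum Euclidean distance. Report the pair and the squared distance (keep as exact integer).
Pair = ((0, -3), (0, -2)); squared distance = 1

Compute all C(8, 2) = 28 pairwise squared distances (x_i − x_j)² + (y_i − y_j)². The minimum is 1, attained by the pair ((0, -3), (0, -2)).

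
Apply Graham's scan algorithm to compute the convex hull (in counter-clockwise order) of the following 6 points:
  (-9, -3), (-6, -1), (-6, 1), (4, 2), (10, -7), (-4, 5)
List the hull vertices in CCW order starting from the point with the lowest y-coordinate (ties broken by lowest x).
Hull (CCW) = [(10, -7), (4, 2), (-4, 5), (-9, -3)]

Graham scan procedure:
  1. Find the pivot p₀ = point with lowest y (tie → lowest x): (10, -7).
  2. Sort the remaining points by polar angle around p₀.
  3. Walk through sorted points, maintaining a stack; pop the top while the last three entries make a non-left turn (cross product ≤ 0).
  4. Final stack is the convex hull in CCW order: (10, -7), (4, 2), (-4, 5), (-9, -3).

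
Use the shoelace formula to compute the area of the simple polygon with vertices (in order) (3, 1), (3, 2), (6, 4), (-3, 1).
Area = 15/2

Shoelace formula: Area = (1/2) |Σ_i (x_i · y_{i+1} − x_{i+1} · y_i)| (indices mod n). Compute each cross term:
  (3)(2) − (3)(1) = 3
  (3)(4) − (6)(2) = 0
  (6)(1) − (-3)(4) = 18
  (-3)(1) − (3)(1) = -6
Sum = 15, so (signed) Area = 15/2 = 15/2, |Area| = 15/2.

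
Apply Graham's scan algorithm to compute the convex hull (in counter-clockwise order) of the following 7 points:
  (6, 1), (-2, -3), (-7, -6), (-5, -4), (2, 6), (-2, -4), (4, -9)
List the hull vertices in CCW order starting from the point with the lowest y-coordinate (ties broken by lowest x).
Hull (CCW) = [(4, -9), (6, 1), (2, 6), (-7, -6)]

Graham scan procedure:
  1. Find the pivot p₀ = point with lowest y (tie → lowest x): (4, -9).
  2. Sort the remaining points by polar angle around p₀.
  3. Walk through sorted points, maintaining a stack; pop the top while the last three entries make a non-left turn (cross product ≤ 0).
  4. Final stack is the convex hull in CCW order: (4, -9), (6, 1), (2, 6), (-7, -6).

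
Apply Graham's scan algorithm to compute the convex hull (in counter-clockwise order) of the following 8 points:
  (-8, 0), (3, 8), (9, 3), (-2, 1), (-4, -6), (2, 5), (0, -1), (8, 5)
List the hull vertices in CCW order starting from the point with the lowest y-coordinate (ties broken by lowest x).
Hull (CCW) = [(-4, -6), (9, 3), (8, 5), (3, 8), (-8, 0)]

Graham scan procedure:
  1. Find the pivot p₀ = point with lowest y (tie → lowest x): (-4, -6).
  2. Sort the remaining points by polar angle around p₀.
  3. Walk through sorted points, maintaining a stack; pop the top while the last three entries make a non-left turn (cross product ≤ 0).
  4. Final stack is the convex hull in CCW order: (-4, -6), (9, 3), (8, 5), (3, 8), (-8, 0).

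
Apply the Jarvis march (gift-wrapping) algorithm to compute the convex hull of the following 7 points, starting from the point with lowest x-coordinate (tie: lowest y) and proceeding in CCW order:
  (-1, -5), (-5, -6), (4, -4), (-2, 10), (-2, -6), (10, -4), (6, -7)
Hull (CCW) = [(-5, -6), (6, -7), (10, -4), (-2, 10)]

Jarvis march: at each step, from the current hull vertex p, select the next vertex q as the point such that every other point lies strictly to the left of (or on) the directed line p → q. (Equivalently: for every other point r, the cross product (q − p) × (r − p) ≥ 0.)
Starting point (lowest x, tie lowest y): (-5, -6). Wrap until returning to start. Resulting hull: (-5, -6), (6, -7), (10, -4), (-2, 10).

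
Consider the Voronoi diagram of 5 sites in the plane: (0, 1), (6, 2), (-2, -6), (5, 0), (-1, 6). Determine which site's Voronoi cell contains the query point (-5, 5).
Nearest site = (-1, 6)

The Voronoi cell of site s contains exactly those query points closer to s than to any other site. Compute squared distances from q = (-5, 5) to each site:
  (-1 − -5)² + (6 − 5)² = 17
  (0 − -5)² + (1 − 5)² = 41
  (5 − -5)² + (0 − 5)² = 125
  (-2 − -5)² + (-6 − 5)² = 130
  (6 − -5)² + (2 − 5)² = 130
Minimum is attained by (-1, 6), so q lies in its Voronoi cell.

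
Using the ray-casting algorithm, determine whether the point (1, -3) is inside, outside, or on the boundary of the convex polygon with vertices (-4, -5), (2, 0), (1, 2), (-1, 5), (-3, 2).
The point (1, -3) lies strictly outside the polygon

Cast a horizontal ray to the right from the query point and count how many polygon edges it crosses (each edge strictly once or zero times, handled with the usual half-open convention). 
Parity of crossings → even ⇒ outside.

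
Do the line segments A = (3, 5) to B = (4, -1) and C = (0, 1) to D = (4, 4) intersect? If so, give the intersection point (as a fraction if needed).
Yes; intersection at (88/27, 31/9) (t = 7/27 on AB, s = 22/27 on CD)

Parametrize AB as A + t(B − A) = (3 + 1 t, 5 + -6 t) and CD as C + s(D − C) = (0 + 4 s, 1 + 3 s). Solve the linear system for (t, s). Determinant = -27 ≠ 0, so a unique intersection of the containing lines exists. Solution: t = 7/27, s = 22/27 — both in [0, 1], so the segments cross. Intersection point: (88/27, 31/9).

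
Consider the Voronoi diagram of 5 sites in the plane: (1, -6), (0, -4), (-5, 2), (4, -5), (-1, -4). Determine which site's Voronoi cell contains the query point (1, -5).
Nearest site = (1, -6)

The Voronoi cell of site s contains exactly those query points closer to s than to any other site. Compute squared distances from q = (1, -5) to each site:
  (1 − 1)² + (-6 − -5)² = 1
  (0 − 1)² + (-4 − -5)² = 2
  (-1 − 1)² + (-4 − -5)² = 5
  (4 − 1)² + (-5 − -5)² = 9
  (-5 − 1)² + (2 − -5)² = 85
Minimum is attained by (1, -6), so q lies in its Voronoi cell.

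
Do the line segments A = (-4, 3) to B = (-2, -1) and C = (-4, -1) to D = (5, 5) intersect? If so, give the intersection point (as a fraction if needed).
Yes; intersection at (-5/2, 0) (t = 3/4 on AB, s = 1/6 on CD)

Parametrize AB as A + t(B − A) = (-4 + 2 t, 3 + -4 t) and CD as C + s(D − C) = (-4 + 9 s, -1 + 6 s). Solve the linear system for (t, s). Determinant = -48 ≠ 0, so a unique intersection of the containing lines exists. Solution: t = 3/4, s = 1/6 — both in [0, 1], so the segments cross. Intersection point: (-5/2, 0).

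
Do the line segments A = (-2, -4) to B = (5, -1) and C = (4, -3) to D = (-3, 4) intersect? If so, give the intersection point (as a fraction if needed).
Yes; intersection at (29/10, -19/10) (t = 7/10 on AB, s = 11/70 on CD)

Parametrize AB as A + t(B − A) = (-2 + 7 t, -4 + 3 t) and CD as C + s(D − C) = (4 + -7 s, -3 + 7 s). Solve the linear system for (t, s). Determinant = -70 ≠ 0, so a unique intersection of the containing lines exists. Solution: t = 7/10, s = 11/70 — both in [0, 1], so the segments cross. Intersection point: (29/10, -19/10).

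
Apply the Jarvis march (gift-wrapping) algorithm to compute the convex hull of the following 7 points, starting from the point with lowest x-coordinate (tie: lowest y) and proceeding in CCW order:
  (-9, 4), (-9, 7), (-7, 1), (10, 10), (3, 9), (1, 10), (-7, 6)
Hull (CCW) = [(-9, 4), (-7, 1), (10, 10), (1, 10), (-9, 7)]

Jarvis march: at each step, from the current hull vertex p, select the next vertex q as the point such that every other point lies strictly to the left of (or on) the directed line p → q. (Equivalently: for every other point r, the cross product (q − p) × (r − p) ≥ 0.)
Starting point (lowest x, tie lowest y): (-9, 4). Wrap until returning to start. Resulting hull: (-9, 4), (-7, 1), (10, 10), (1, 10), (-9, 7).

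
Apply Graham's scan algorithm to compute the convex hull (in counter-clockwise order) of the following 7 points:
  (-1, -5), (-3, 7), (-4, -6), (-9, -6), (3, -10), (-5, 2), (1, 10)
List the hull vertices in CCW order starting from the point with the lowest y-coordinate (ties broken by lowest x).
Hull (CCW) = [(3, -10), (1, 10), (-3, 7), (-9, -6)]

Graham scan procedure:
  1. Find the pivot p₀ = point with lowest y (tie → lowest x): (3, -10).
  2. Sort the remaining points by polar angle around p₀.
  3. Walk through sorted points, maintaining a stack; pop the top while the last three entries make a non-left turn (cross product ≤ 0).
  4. Final stack is the convex hull in CCW order: (3, -10), (1, 10), (-3, 7), (-9, -6).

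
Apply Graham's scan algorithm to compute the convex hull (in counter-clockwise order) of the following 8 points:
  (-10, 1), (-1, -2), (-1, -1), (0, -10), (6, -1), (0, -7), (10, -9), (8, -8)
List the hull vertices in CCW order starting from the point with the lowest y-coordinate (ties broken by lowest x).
Hull (CCW) = [(0, -10), (10, -9), (6, -1), (-10, 1)]

Graham scan procedure:
  1. Find the pivot p₀ = point with lowest y (tie → lowest x): (0, -10).
  2. Sort the remaining points by polar angle around p₀.
  3. Walk through sorted points, maintaining a stack; pop the top while the last three entries make a non-left turn (cross product ≤ 0).
  4. Final stack is the convex hull in CCW order: (0, -10), (10, -9), (6, -1), (-10, 1).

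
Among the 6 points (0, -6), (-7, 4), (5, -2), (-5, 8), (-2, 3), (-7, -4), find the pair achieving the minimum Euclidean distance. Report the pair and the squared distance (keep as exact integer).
Pair = ((-7, 4), (-5, 8)); squared distance = 20

Compute all C(6, 2) = 15 pairwise squared distances (x_i − x_j)² + (y_i − y_j)². The minimum is 20, attained by the pair ((-7, 4), (-5, 8)).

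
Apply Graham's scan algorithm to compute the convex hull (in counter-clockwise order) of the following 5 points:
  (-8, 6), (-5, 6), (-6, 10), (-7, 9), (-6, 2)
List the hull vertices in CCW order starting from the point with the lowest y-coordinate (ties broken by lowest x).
Hull (CCW) = [(-6, 2), (-5, 6), (-6, 10), (-7, 9), (-8, 6)]

Graham scan procedure:
  1. Find the pivot p₀ = point with lowest y (tie → lowest x): (-6, 2).
  2. Sort the remaining points by polar angle around p₀.
  3. Walk through sorted points, maintaining a stack; pop the top while the last three entries make a non-left turn (cross product ≤ 0).
  4. Final stack is the convex hull in CCW order: (-6, 2), (-5, 6), (-6, 10), (-7, 9), (-8, 6).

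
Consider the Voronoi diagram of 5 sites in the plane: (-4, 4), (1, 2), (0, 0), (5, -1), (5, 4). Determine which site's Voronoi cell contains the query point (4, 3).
Nearest site = (5, 4)

The Voronoi cell of site s contains exactly those query points closer to s than to any other site. Compute squared distances from q = (4, 3) to each site:
  (5 − 4)² + (4 − 3)² = 2
  (1 − 4)² + (2 − 3)² = 10
  (5 − 4)² + (-1 − 3)² = 17
  (0 − 4)² + (0 − 3)² = 25
  (-4 − 4)² + (4 − 3)² = 65
Minimum is attained by (5, 4), so q lies in its Voronoi cell.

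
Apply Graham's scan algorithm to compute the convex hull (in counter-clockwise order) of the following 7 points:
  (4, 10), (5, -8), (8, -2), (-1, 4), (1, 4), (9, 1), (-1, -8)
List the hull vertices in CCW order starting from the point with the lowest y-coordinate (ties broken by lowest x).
Hull (CCW) = [(-1, -8), (5, -8), (8, -2), (9, 1), (4, 10), (-1, 4)]

Graham scan procedure:
  1. Find the pivot p₀ = point with lowest y (tie → lowest x): (-1, -8).
  2. Sort the remaining points by polar angle around p₀.
  3. Walk through sorted points, maintaining a stack; pop the top while the last three entries make a non-left turn (cross product ≤ 0).
  4. Final stack is the convex hull in CCW order: (-1, -8), (5, -8), (8, -2), (9, 1), (4, 10), (-1, 4).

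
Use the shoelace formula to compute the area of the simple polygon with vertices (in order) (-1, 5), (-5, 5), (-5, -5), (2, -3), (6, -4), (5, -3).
Area = 129/2

Shoelace formula: Area = (1/2) |Σ_i (x_i · y_{i+1} − x_{i+1} · y_i)| (indices mod n). Compute each cross term:
  (-1)(5) − (-5)(5) = 20
  (-5)(-5) − (-5)(5) = 50
  (-5)(-3) − (2)(-5) = 25
  (2)(-4) − (6)(-3) = 10
  (6)(-3) − (5)(-4) = 2
  (5)(5) − (-1)(-3) = 22
Sum = 129, so (signed) Area = 129/2 = 129/2, |Area| = 129/2.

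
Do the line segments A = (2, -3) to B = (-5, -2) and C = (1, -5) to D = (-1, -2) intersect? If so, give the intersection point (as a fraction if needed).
Yes; intersection at (-11/19, -50/19) (t = 7/19 on AB, s = 15/19 on CD)

Parametrize AB as A + t(B − A) = (2 + -7 t, -3 + 1 t) and CD as C + s(D − C) = (1 + -2 s, -5 + 3 s). Solve the linear system for (t, s). Determinant = 19 ≠ 0, so a unique intersection of the containing lines exists. Solution: t = 7/19, s = 15/19 — both in [0, 1], so the segments cross. Intersection point: (-11/19, -50/19).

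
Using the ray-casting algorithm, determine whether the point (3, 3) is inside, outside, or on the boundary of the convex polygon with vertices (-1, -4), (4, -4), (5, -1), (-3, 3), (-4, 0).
The point (3, 3) lies strictly outside the polygon

Cast a horizontal ray to the right from the query point and count how many polygon edges it crosses (each edge strictly once or zero times, handled with the usual half-open convention). 
Parity of crossings → even ⇒ outside.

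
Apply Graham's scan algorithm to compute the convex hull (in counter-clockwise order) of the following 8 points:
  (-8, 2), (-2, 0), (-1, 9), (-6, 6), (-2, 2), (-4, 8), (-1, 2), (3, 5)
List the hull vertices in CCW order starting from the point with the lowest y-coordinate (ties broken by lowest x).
Hull (CCW) = [(-2, 0), (3, 5), (-1, 9), (-4, 8), (-6, 6), (-8, 2)]

Graham scan procedure:
  1. Find the pivot p₀ = point with lowest y (tie → lowest x): (-2, 0).
  2. Sort the remaining points by polar angle around p₀.
  3. Walk through sorted points, maintaining a stack; pop the top while the last three entries make a non-left turn (cross product ≤ 0).
  4. Final stack is the convex hull in CCW order: (-2, 0), (3, 5), (-1, 9), (-4, 8), (-6, 6), (-8, 2).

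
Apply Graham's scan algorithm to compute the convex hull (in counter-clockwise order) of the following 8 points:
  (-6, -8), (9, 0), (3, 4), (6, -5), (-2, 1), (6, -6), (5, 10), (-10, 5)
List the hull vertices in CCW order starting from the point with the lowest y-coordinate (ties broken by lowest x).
Hull (CCW) = [(-6, -8), (6, -6), (9, 0), (5, 10), (-10, 5)]

Graham scan procedure:
  1. Find the pivot p₀ = point with lowest y (tie → lowest x): (-6, -8).
  2. Sort the remaining points by polar angle around p₀.
  3. Walk through sorted points, maintaining a stack; pop the top while the last three entries make a non-left turn (cross product ≤ 0).
  4. Final stack is the convex hull in CCW order: (-6, -8), (6, -6), (9, 0), (5, 10), (-10, 5).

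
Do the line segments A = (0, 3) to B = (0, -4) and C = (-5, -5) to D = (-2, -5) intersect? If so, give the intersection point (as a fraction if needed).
No (intersection of containing lines falls outside at least one segment)

Parametrize and solve: t = 8/7, s = 5/3. At least one of these is outside [0, 1], so the segments do not intersect.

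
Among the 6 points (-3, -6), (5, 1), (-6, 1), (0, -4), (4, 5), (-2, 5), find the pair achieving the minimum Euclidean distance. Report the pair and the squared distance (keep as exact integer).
Pair = ((-3, -6), (0, -4)); squared distance = 13

Compute all C(6, 2) = 15 pairwise squared distances (x_i − x_j)² + (y_i − y_j)². The minimum is 13, attained by the pair ((-3, -6), (0, -4)).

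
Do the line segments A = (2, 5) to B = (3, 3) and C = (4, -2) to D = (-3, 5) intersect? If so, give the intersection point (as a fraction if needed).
No (intersection of containing lines falls outside at least one segment)

Parametrize and solve: t = 5, s = -3/7. At least one of these is outside [0, 1], so the segments do not intersect.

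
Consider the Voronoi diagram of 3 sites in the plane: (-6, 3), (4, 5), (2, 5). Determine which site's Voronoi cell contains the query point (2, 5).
Nearest site = (2, 5)

The Voronoi cell of site s contains exactly those query points closer to s than to any other site. Compute squared distances from q = (2, 5) to each site:
  (2 − 2)² + (5 − 5)² = 0
  (4 − 2)² + (5 − 5)² = 4
  (-6 − 2)² + (3 − 5)² = 68
Minimum is attained by (2, 5), so q lies in its Voronoi cell.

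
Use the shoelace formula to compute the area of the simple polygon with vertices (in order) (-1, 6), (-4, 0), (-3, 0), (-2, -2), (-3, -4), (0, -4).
Area = 20

Shoelace formula: Area = (1/2) |Σ_i (x_i · y_{i+1} − x_{i+1} · y_i)| (indices mod n). Compute each cross term:
  (-1)(0) − (-4)(6) = 24
  (-4)(0) − (-3)(0) = 0
  (-3)(-2) − (-2)(0) = 6
  (-2)(-4) − (-3)(-2) = 2
  (-3)(-4) − (0)(-4) = 12
  (0)(6) − (-1)(-4) = -4
Sum = 40, so (signed) Area = 40/2 = 20, |Area| = 20.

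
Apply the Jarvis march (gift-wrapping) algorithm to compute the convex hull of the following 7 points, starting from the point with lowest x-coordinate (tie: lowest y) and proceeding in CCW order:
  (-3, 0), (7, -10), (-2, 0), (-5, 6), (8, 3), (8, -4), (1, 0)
Hull (CCW) = [(-5, 6), (-3, 0), (7, -10), (8, -4), (8, 3)]

Jarvis march: at each step, from the current hull vertex p, select the next vertex q as the point such that every other point lies strictly to the left of (or on) the directed line p → q. (Equivalently: for every other point r, the cross product (q − p) × (r − p) ≥ 0.)
Starting point (lowest x, tie lowest y): (-5, 6). Wrap until returning to start. Resulting hull: (-5, 6), (-3, 0), (7, -10), (8, -4), (8, 3).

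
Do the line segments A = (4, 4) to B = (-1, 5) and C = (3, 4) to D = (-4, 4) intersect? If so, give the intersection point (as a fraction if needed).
No (intersection of containing lines falls outside at least one segment)

Parametrize and solve: t = 0, s = -1/7. At least one of these is outside [0, 1], so the segments do not intersect.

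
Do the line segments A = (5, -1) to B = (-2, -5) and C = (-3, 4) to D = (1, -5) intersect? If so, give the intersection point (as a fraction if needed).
Yes; intersection at (31/79, -287/79) (t = 52/79 on AB, s = 67/79 on CD)

Parametrize AB as A + t(B − A) = (5 + -7 t, -1 + -4 t) and CD as C + s(D − C) = (-3 + 4 s, 4 + -9 s). Solve the linear system for (t, s). Determinant = -79 ≠ 0, so a unique intersection of the containing lines exists. Solution: t = 52/79, s = 67/79 — both in [0, 1], so the segments cross. Intersection point: (31/79, -287/79).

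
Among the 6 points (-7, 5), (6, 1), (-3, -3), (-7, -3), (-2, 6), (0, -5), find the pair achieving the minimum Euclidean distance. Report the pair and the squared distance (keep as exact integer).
Pair = ((-3, -3), (0, -5)); squared distance = 13

Compute all C(6, 2) = 15 pairwise squared distances (x_i − x_j)² + (y_i − y_j)². The minimum is 13, attained by the pair ((-3, -3), (0, -5)).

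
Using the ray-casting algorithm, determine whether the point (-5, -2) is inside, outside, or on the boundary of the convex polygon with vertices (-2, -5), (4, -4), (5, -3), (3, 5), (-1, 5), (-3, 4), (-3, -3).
The point (-5, -2) lies strictly outside the polygon

Cast a horizontal ray to the right from the query point and count how many polygon edges it crosses (each edge strictly once or zero times, handled with the usual half-open convention). 
Parity of crossings → even ⇒ outside.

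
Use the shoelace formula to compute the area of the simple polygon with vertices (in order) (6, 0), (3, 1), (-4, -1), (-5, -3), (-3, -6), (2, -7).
Area = 55

Shoelace formula: Area = (1/2) |Σ_i (x_i · y_{i+1} − x_{i+1} · y_i)| (indices mod n). Compute each cross term:
  (6)(1) − (3)(0) = 6
  (3)(-1) − (-4)(1) = 1
  (-4)(-3) − (-5)(-1) = 7
  (-5)(-6) − (-3)(-3) = 21
  (-3)(-7) − (2)(-6) = 33
  (2)(0) − (6)(-7) = 42
Sum = 110, so (signed) Area = 110/2 = 55, |Area| = 55.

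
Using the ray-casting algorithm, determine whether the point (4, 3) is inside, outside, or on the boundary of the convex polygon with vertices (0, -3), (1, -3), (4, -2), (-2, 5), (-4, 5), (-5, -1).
The point (4, 3) lies strictly outside the polygon

Cast a horizontal ray to the right from the query point and count how many polygon edges it crosses (each edge strictly once or zero times, handled with the usual half-open convention). 
Parity of crossings → even ⇒ outside.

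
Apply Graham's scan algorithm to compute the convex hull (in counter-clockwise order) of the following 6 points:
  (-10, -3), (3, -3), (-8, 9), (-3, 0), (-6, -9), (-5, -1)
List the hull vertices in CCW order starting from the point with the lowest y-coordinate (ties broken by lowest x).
Hull (CCW) = [(-6, -9), (3, -3), (-8, 9), (-10, -3)]

Graham scan procedure:
  1. Find the pivot p₀ = point with lowest y (tie → lowest x): (-6, -9).
  2. Sort the remaining points by polar angle around p₀.
  3. Walk through sorted points, maintaining a stack; pop the top while the last three entries make a non-left turn (cross product ≤ 0).
  4. Final stack is the convex hull in CCW order: (-6, -9), (3, -3), (-8, 9), (-10, -3).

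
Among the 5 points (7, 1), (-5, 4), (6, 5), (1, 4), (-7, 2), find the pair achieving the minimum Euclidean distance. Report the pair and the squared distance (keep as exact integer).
Pair = ((-5, 4), (-7, 2)); squared distance = 8

Compute all C(5, 2) = 10 pairwise squared distances (x_i − x_j)² + (y_i − y_j)². The minimum is 8, attained by the pair ((-5, 4), (-7, 2)).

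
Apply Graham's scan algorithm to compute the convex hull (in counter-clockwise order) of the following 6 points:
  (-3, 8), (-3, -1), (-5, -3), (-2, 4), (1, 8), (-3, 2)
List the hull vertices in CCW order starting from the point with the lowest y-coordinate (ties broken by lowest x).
Hull (CCW) = [(-5, -3), (-3, -1), (1, 8), (-3, 8)]

Graham scan procedure:
  1. Find the pivot p₀ = point with lowest y (tie → lowest x): (-5, -3).
  2. Sort the remaining points by polar angle around p₀.
  3. Walk through sorted points, maintaining a stack; pop the top while the last three entries make a non-left turn (cross product ≤ 0).
  4. Final stack is the convex hull in CCW order: (-5, -3), (-3, -1), (1, 8), (-3, 8).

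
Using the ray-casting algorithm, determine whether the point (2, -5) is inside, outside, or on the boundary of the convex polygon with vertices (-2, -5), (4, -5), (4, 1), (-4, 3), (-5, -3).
The point (2, -5) lies on the polygon boundary

Boundary check: the query satisfies the collinearity and bounding-box conditions for some polygon edge, so it lies exactly on the boundary.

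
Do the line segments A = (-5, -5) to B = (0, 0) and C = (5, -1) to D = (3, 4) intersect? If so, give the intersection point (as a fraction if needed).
No (intersection of containing lines falls outside at least one segment)

Parametrize and solve: t = 58/35, s = 6/7. At least one of these is outside [0, 1], so the segments do not intersect.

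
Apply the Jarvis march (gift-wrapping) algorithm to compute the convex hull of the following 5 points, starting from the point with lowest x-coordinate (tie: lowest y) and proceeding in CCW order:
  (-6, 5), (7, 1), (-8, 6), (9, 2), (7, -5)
Hull (CCW) = [(-8, 6), (7, -5), (9, 2)]

Jarvis march: at each step, from the current hull vertex p, select the next vertex q as the point such that every other point lies strictly to the left of (or on) the directed line p → q. (Equivalently: for every other point r, the cross product (q − p) × (r − p) ≥ 0.)
Starting point (lowest x, tie lowest y): (-8, 6). Wrap until returning to start. Resulting hull: (-8, 6), (7, -5), (9, 2).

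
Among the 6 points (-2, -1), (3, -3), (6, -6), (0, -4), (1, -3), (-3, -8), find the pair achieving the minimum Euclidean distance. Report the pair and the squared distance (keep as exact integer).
Pair = ((0, -4), (1, -3)); squared distance = 2

Compute all C(6, 2) = 15 pairwise squared distances (x_i − x_j)² + (y_i − y_j)². The minimum is 2, attained by the pair ((0, -4), (1, -3)).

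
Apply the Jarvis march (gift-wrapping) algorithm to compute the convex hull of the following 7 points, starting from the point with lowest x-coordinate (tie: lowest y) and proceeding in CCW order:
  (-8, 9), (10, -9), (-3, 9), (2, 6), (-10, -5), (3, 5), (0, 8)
Hull (CCW) = [(-10, -5), (10, -9), (3, 5), (0, 8), (-3, 9), (-8, 9)]

Jarvis march: at each step, from the current hull vertex p, select the next vertex q as the point such that every other point lies strictly to the left of (or on) the directed line p → q. (Equivalently: for every other point r, the cross product (q − p) × (r − p) ≥ 0.)
Starting point (lowest x, tie lowest y): (-10, -5). Wrap until returning to start. Resulting hull: (-10, -5), (10, -9), (3, 5), (0, 8), (-3, 9), (-8, 9).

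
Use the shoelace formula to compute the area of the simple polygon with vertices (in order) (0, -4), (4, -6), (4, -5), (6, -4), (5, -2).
Area = 11

Shoelace formula: Area = (1/2) |Σ_i (x_i · y_{i+1} − x_{i+1} · y_i)| (indices mod n). Compute each cross term:
  (0)(-6) − (4)(-4) = 16
  (4)(-5) − (4)(-6) = 4
  (4)(-4) − (6)(-5) = 14
  (6)(-2) − (5)(-4) = 8
  (5)(-4) − (0)(-2) = -20
Sum = 22, so (signed) Area = 22/2 = 11, |Area| = 11.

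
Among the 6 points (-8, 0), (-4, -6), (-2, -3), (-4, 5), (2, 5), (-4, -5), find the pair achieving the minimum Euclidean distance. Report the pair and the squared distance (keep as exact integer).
Pair = ((-4, -6), (-4, -5)); squared distance = 1

Compute all C(6, 2) = 15 pairwise squared distances (x_i − x_j)² + (y_i − y_j)². The minimum is 1, attained by the pair ((-4, -6), (-4, -5)).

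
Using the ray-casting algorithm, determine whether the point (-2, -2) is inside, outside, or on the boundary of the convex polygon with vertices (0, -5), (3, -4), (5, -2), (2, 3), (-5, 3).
The point (-2, -2) lies strictly outside the polygon

Cast a horizontal ray to the right from the query point and count how many polygon edges it crosses (each edge strictly once or zero times, handled with the usual half-open convention). 
Parity of crossings → even ⇒ outside.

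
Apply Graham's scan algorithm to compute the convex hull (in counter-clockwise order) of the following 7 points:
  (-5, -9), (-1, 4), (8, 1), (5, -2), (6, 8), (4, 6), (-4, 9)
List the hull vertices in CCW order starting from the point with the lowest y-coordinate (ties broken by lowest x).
Hull (CCW) = [(-5, -9), (5, -2), (8, 1), (6, 8), (-4, 9)]

Graham scan procedure:
  1. Find the pivot p₀ = point with lowest y (tie → lowest x): (-5, -9).
  2. Sort the remaining points by polar angle around p₀.
  3. Walk through sorted points, maintaining a stack; pop the top while the last three entries make a non-left turn (cross product ≤ 0).
  4. Final stack is the convex hull in CCW order: (-5, -9), (5, -2), (8, 1), (6, 8), (-4, 9).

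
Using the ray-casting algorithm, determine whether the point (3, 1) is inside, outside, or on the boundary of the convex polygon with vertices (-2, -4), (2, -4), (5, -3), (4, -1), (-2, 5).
The point (3, 1) lies strictly outside the polygon

Cast a horizontal ray to the right from the query point and count how many polygon edges it crosses (each edge strictly once or zero times, handled with the usual half-open convention). 
Parity of crossings → even ⇒ outside.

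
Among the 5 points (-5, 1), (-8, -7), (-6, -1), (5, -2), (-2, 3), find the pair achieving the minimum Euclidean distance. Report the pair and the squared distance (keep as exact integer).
Pair = ((-5, 1), (-6, -1)); squared distance = 5

Compute all C(5, 2) = 10 pairwise squared distances (x_i − x_j)² + (y_i − y_j)². The minimum is 5, attained by the pair ((-5, 1), (-6, -1)).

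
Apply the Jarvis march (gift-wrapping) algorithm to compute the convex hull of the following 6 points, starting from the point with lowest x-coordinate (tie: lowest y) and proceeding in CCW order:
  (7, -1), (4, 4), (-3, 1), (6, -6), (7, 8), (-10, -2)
Hull (CCW) = [(-10, -2), (6, -6), (7, -1), (7, 8)]

Jarvis march: at each step, from the current hull vertex p, select the next vertex q as the point such that every other point lies strictly to the left of (or on) the directed line p → q. (Equivalently: for every other point r, the cross product (q − p) × (r − p) ≥ 0.)
Starting point (lowest x, tie lowest y): (-10, -2). Wrap until returning to start. Resulting hull: (-10, -2), (6, -6), (7, -1), (7, 8).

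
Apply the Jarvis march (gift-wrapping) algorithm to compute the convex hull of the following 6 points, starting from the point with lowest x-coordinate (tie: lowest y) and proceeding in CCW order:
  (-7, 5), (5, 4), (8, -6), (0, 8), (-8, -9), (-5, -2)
Hull (CCW) = [(-8, -9), (8, -6), (5, 4), (0, 8), (-7, 5)]

Jarvis march: at each step, from the current hull vertex p, select the next vertex q as the point such that every other point lies strictly to the left of (or on) the directed line p → q. (Equivalently: for every other point r, the cross product (q − p) × (r − p) ≥ 0.)
Starting point (lowest x, tie lowest y): (-8, -9). Wrap until returning to start. Resulting hull: (-8, -9), (8, -6), (5, 4), (0, 8), (-7, 5).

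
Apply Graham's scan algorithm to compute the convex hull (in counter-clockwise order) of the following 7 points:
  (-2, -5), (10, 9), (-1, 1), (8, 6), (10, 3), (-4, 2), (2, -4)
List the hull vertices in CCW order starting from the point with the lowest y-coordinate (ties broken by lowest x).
Hull (CCW) = [(-2, -5), (2, -4), (10, 3), (10, 9), (-4, 2)]

Graham scan procedure:
  1. Find the pivot p₀ = point with lowest y (tie → lowest x): (-2, -5).
  2. Sort the remaining points by polar angle around p₀.
  3. Walk through sorted points, maintaining a stack; pop the top while the last three entries make a non-left turn (cross product ≤ 0).
  4. Final stack is the convex hull in CCW order: (-2, -5), (2, -4), (10, 3), (10, 9), (-4, 2).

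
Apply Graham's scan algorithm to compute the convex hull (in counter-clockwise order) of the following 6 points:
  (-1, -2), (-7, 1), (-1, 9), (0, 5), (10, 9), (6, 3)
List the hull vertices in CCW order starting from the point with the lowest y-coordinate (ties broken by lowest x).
Hull (CCW) = [(-1, -2), (6, 3), (10, 9), (-1, 9), (-7, 1)]

Graham scan procedure:
  1. Find the pivot p₀ = point with lowest y (tie → lowest x): (-1, -2).
  2. Sort the remaining points by polar angle around p₀.
  3. Walk through sorted points, maintaining a stack; pop the top while the last three entries make a non-left turn (cross product ≤ 0).
  4. Final stack is the convex hull in CCW order: (-1, -2), (6, 3), (10, 9), (-1, 9), (-7, 1).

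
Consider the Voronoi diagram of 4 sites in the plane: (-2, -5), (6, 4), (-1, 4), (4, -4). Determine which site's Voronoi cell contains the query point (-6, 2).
Nearest site = (-1, 4)

The Voronoi cell of site s contains exactly those query points closer to s than to any other site. Compute squared distances from q = (-6, 2) to each site:
  (-1 − -6)² + (4 − 2)² = 29
  (-2 − -6)² + (-5 − 2)² = 65
  (4 − -6)² + (-4 − 2)² = 136
  (6 − -6)² + (4 − 2)² = 148
Minimum is attained by (-1, 4), so q lies in its Voronoi cell.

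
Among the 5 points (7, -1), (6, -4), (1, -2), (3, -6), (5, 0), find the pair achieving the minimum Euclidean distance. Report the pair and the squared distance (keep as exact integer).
Pair = ((7, -1), (5, 0)); squared distance = 5

Compute all C(5, 2) = 10 pairwise squared distances (x_i − x_j)² + (y_i − y_j)². The minimum is 5, attained by the pair ((7, -1), (5, 0)).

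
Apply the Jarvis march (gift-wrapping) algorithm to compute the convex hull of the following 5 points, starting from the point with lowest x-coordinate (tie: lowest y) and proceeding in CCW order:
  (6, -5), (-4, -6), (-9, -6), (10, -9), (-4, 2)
Hull (CCW) = [(-9, -6), (10, -9), (6, -5), (-4, 2)]

Jarvis march: at each step, from the current hull vertex p, select the next vertex q as the point such that every other point lies strictly to the left of (or on) the directed line p → q. (Equivalently: for every other point r, the cross product (q − p) × (r − p) ≥ 0.)
Starting point (lowest x, tie lowest y): (-9, -6). Wrap until returning to start. Resulting hull: (-9, -6), (10, -9), (6, -5), (-4, 2).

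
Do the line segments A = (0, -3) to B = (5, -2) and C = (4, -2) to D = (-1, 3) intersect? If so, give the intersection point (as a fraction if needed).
No (intersection of containing lines falls outside at least one segment)

Parametrize and solve: t = 5/6, s = -1/30. At least one of these is outside [0, 1], so the segments do not intersect.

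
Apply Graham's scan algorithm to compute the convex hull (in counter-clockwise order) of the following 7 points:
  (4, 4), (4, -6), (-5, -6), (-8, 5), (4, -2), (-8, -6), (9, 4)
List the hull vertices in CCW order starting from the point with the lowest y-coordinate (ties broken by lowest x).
Hull (CCW) = [(-8, -6), (4, -6), (9, 4), (-8, 5)]

Graham scan procedure:
  1. Find the pivot p₀ = point with lowest y (tie → lowest x): (-8, -6).
  2. Sort the remaining points by polar angle around p₀.
  3. Walk through sorted points, maintaining a stack; pop the top while the last three entries make a non-left turn (cross product ≤ 0).
  4. Final stack is the convex hull in CCW order: (-8, -6), (4, -6), (9, 4), (-8, 5).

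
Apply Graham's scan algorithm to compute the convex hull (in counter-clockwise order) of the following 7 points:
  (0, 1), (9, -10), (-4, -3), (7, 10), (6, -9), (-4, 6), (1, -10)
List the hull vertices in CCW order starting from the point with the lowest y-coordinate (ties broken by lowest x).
Hull (CCW) = [(1, -10), (9, -10), (7, 10), (-4, 6), (-4, -3)]

Graham scan procedure:
  1. Find the pivot p₀ = point with lowest y (tie → lowest x): (1, -10).
  2. Sort the remaining points by polar angle around p₀.
  3. Walk through sorted points, maintaining a stack; pop the top while the last three entries make a non-left turn (cross product ≤ 0).
  4. Final stack is the convex hull in CCW order: (1, -10), (9, -10), (7, 10), (-4, 6), (-4, -3).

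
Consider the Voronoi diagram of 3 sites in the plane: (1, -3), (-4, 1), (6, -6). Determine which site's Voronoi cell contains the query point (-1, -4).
Nearest site = (1, -3)

The Voronoi cell of site s contains exactly those query points closer to s than to any other site. Compute squared distances from q = (-1, -4) to each site:
  (1 − -1)² + (-3 − -4)² = 5
  (-4 − -1)² + (1 − -4)² = 34
  (6 − -1)² + (-6 − -4)² = 53
Minimum is attained by (1, -3), so q lies in its Voronoi cell.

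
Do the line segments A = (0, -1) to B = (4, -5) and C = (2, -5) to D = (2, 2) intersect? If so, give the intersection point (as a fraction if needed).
Yes; intersection at (2, -3) (t = 1/2 on AB, s = 2/7 on CD)

Parametrize AB as A + t(B − A) = (0 + 4 t, -1 + -4 t) and CD as C + s(D − C) = (2 + 0 s, -5 + 7 s). Solve the linear system for (t, s). Determinant = -28 ≠ 0, so a unique intersection of the containing lines exists. Solution: t = 1/2, s = 2/7 — both in [0, 1], so the segments cross. Intersection point: (2, -3).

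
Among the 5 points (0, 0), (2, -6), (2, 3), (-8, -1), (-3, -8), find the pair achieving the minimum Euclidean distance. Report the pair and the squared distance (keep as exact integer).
Pair = ((0, 0), (2, 3)); squared distance = 13

Compute all C(5, 2) = 10 pairwise squared distances (x_i − x_j)² + (y_i − y_j)². The minimum is 13, attained by the pair ((0, 0), (2, 3)).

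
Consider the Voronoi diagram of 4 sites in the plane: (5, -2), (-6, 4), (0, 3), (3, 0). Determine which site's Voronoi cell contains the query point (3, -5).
Nearest site = (5, -2)

The Voronoi cell of site s contains exactly those query points closer to s than to any other site. Compute squared distances from q = (3, -5) to each site:
  (5 − 3)² + (-2 − -5)² = 13
  (3 − 3)² + (0 − -5)² = 25
  (0 − 3)² + (3 − -5)² = 73
  (-6 − 3)² + (4 − -5)² = 162
Minimum is attained by (5, -2), so q lies in its Voronoi cell.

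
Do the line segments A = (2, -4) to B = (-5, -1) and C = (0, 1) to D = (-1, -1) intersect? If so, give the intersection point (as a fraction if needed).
No (intersection of containing lines falls outside at least one segment)

Parametrize and solve: t = 9/17, s = 29/17. At least one of these is outside [0, 1], so the segments do not intersect.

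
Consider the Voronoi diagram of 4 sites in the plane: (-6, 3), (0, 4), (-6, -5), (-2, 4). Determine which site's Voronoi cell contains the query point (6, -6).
Nearest site = (0, 4)

The Voronoi cell of site s contains exactly those query points closer to s than to any other site. Compute squared distances from q = (6, -6) to each site:
  (0 − 6)² + (4 − -6)² = 136
  (-6 − 6)² + (-5 − -6)² = 145
  (-2 − 6)² + (4 − -6)² = 164
  (-6 − 6)² + (3 − -6)² = 225
Minimum is attained by (0, 4), so q lies in its Voronoi cell.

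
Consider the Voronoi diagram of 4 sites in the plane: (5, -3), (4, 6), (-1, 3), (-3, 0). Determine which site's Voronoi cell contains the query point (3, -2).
Nearest site = (5, -3)

The Voronoi cell of site s contains exactly those query points closer to s than to any other site. Compute squared distances from q = (3, -2) to each site:
  (5 − 3)² + (-3 − -2)² = 5
  (-3 − 3)² + (0 − -2)² = 40
  (-1 − 3)² + (3 − -2)² = 41
  (4 − 3)² + (6 − -2)² = 65
Minimum is attained by (5, -3), so q lies in its Voronoi cell.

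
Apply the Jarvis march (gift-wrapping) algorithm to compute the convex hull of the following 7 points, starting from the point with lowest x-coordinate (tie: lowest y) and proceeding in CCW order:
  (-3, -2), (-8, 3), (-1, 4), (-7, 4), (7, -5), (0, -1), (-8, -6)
Hull (CCW) = [(-8, -6), (7, -5), (-1, 4), (-7, 4), (-8, 3)]

Jarvis march: at each step, from the current hull vertex p, select the next vertex q as the point such that every other point lies strictly to the left of (or on) the directed line p → q. (Equivalently: for every other point r, the cross product (q − p) × (r − p) ≥ 0.)
Starting point (lowest x, tie lowest y): (-8, -6). Wrap until returning to start. Resulting hull: (-8, -6), (7, -5), (-1, 4), (-7, 4), (-8, 3).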